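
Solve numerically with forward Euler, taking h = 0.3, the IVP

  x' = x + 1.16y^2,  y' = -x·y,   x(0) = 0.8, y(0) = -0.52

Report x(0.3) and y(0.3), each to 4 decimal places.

1.1341, -0.3952

Euler on (x,y): x_{n+1} = x_n + h·x', y_{n+1} = y_n + h·y'.
0.000000: (0.800000, -0.520000); f=(1.113664, 0.416000) → (1.134099, -0.395200)
(x(0.3), y(0.3)) ≈ (1.1341, -0.3952)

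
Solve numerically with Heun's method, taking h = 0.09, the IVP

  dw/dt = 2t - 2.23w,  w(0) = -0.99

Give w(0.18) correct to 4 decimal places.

Heun: k1 = f(t_n, w_n); k2 = f(t_n + h, w_n + h·k1); w_{n+1} = w_n + (h/2)·(k1 + k2).
t=0.000000, w=-0.990000:
  k1 = f(0.000000, -0.990000) = 2.207700
  k2 = f(0.090000, -0.791307) = 1.944615
  w ← -0.990000 + (0.09/2)·(2.207700 + 1.944615) = -0.803146
t=0.090000, w=-0.803146:
  k1 = f(0.090000, -0.803146) = 1.971015
  k2 = f(0.180000, -0.625754) = 1.755432
  w ← -0.803146 + (0.09/2)·(1.971015 + 1.755432) = -0.635456
w(0.18) ≈ -0.6355

-0.6355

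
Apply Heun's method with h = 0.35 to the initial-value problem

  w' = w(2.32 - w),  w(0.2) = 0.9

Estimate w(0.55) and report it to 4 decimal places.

Heun: k1 = f(t_n, w_n); k2 = f(t_n + h, w_n + h·k1); w_{n+1} = w_n + (h/2)·(k1 + k2).
t=0.200000, w=0.900000:
  k1 = f(0.200000, 0.900000) = 1.278000
  k2 = f(0.550000, 1.347300) = 1.310519
  w ← 0.900000 + (0.35/2)·(1.278000 + 1.310519) = 1.352991
w(0.55) ≈ 1.3530

1.3530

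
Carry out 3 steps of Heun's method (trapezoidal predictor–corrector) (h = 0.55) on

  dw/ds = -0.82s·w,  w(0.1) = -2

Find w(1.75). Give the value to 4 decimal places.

-0.6082

Heun: k1 = f(s_n, w_n); k2 = f(s_n + h, w_n + h·k1); w_{n+1} = w_n + (h/2)·(k1 + k2).
s=0.100000, w=-2.000000:
  k1 = f(0.100000, -2.000000) = 0.164000
  k2 = f(0.650000, -1.909800) = 1.017923
  w ← -2.000000 + (0.55/2)·(0.164000 + 1.017923) = -1.674971
s=0.650000, w=-1.674971:
  k1 = f(0.650000, -1.674971) = 0.892760
  k2 = f(1.200000, -1.183953) = 1.165010
  w ← -1.674971 + (0.55/2)·(0.892760 + 1.165010) = -1.109084
s=1.200000, w=-1.109084:
  k1 = f(1.200000, -1.109084) = 1.091339
  k2 = f(1.750000, -0.508848) = 0.730197
  w ← -1.109084 + (0.55/2)·(1.091339 + 0.730197) = -0.608162
w(1.75) ≈ -0.6082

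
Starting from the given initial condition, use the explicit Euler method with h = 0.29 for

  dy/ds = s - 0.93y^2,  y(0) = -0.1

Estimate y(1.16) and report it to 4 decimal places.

Euler: y_{n+1} = y_n + h·f(s_n, y_n).
s=0.000000, y=-0.100000: f=-0.009300 → y ← -0.100000 + 0.29·(-0.009300) = -0.102697
s=0.290000, y=-0.102697: f=0.280192 → y ← -0.102697 + 0.29·0.280192 = -0.021441
s=0.580000, y=-0.021441: f=0.579572 → y ← -0.021441 + 0.29·0.579572 = 0.146635
s=0.870000, y=0.146635: f=0.850003 → y ← 0.146635 + 0.29·0.850003 = 0.393136
y(1.16) ≈ 0.3931

0.3931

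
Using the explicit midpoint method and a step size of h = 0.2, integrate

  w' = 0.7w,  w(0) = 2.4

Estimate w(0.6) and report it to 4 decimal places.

Midpoint: k1 = f(x_n, w_n); k2 = f(x_n + h/2, w_n + (h/2)·k1); w_{n+1} = w_n + h·k2.
x=0.000000, w=2.400000:
  k1 = f(0.000000, 2.400000) = 1.680000
  k2 = f(0.100000, 2.568000) = 1.797600
  w ← 2.400000 + 0.2·1.797600 = 2.759520
x=0.200000, w=2.759520:
  k1 = f(0.200000, 2.759520) = 1.931664
  k2 = f(0.300000, 2.952686) = 2.066880
  w ← 2.759520 + 0.2·2.066880 = 3.172896
x=0.400000, w=3.172896:
  k1 = f(0.400000, 3.172896) = 2.221027
  k2 = f(0.500000, 3.394999) = 2.376499
  w ← 3.172896 + 0.2·2.376499 = 3.648196
w(0.6) ≈ 3.6482

3.6482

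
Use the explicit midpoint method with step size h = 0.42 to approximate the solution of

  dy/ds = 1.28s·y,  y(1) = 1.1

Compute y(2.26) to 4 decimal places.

11.7506

Midpoint: k1 = f(s_n, y_n); k2 = f(s_n + h/2, y_n + (h/2)·k1); y_{n+1} = y_n + h·k2.
s=1.000000, y=1.100000:
  k1 = f(1.000000, 1.100000) = 1.408000
  k2 = f(1.210000, 1.395680) = 2.161629
  y ← 1.100000 + 0.42·2.161629 = 2.007884
s=1.420000, y=2.007884:
  k1 = f(1.420000, 2.007884) = 3.649530
  k2 = f(1.630000, 2.774286) = 5.788270
  y ← 2.007884 + 0.42·5.788270 = 4.438957
s=1.840000, y=4.438957:
  k1 = f(1.840000, 4.438957) = 10.454633
  k2 = f(2.050000, 6.634430) = 17.408745
  y ← 4.438957 + 0.42·17.408745 = 11.750630
y(2.26) ≈ 11.7506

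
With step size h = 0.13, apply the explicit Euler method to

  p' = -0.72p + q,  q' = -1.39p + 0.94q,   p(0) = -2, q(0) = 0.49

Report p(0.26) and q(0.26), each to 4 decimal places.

-1.4669, 1.3387

Euler on (p,q): p_{n+1} = p_n + h·p', q_{n+1} = q_n + h·q'.
0.000000: (-2.000000, 0.490000); f=(1.930000, 3.240600) → (-1.749100, 0.911278)
0.130000: (-1.749100, 0.911278); f=(2.170630, 3.287850) → (-1.466918, 1.338699)
(p(0.26), q(0.26)) ≈ (-1.4669, 1.3387)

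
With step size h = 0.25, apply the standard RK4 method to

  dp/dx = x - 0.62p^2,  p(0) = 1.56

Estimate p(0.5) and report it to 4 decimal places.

RK4: k1 = f(x_n, p_n); k2 = f(x_n + h/2, p_n + (h/2)·k1); k3 = f(x_n + h/2, p_n + (h/2)·k2); k4 = f(x_n + h, p_n + h·k3); p_{n+1} = p_n + (h/6)·(k1 + 2k2 + 2k3 + k4).
x=0.000000, p=1.560000:
  k1 = f(0.000000, 1.560000) = -1.508832
  k2 = f(0.125000, 1.371396) = -1.041051
  k3 = f(0.125000, 1.429869) = -1.142605
  k4 = f(0.250000, 1.274349) = -0.756858
  p ← 1.560000 + (0.25/6)·(k1 + 2k2 + 2k3 + k4) = 1.283625
x=0.250000, p=1.283625:
  k1 = f(0.250000, 1.283625) = -0.771570
  k2 = f(0.375000, 1.187179) = -0.498824
  k3 = f(0.375000, 1.221272) = -0.549733
  k4 = f(0.500000, 1.146192) = -0.314528
  p ← 1.283625 + (0.25/6)·(k1 + 2k2 + 2k3 + k4) = 1.150991
p(0.5) ≈ 1.1510

1.1510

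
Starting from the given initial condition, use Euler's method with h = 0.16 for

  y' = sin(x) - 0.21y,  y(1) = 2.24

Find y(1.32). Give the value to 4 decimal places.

2.3688

Euler: y_{n+1} = y_n + h·f(x_n, y_n).
x=1.000000, y=2.240000: f=0.371071 → y ← 2.240000 + 0.16·0.371071 = 2.299371
x=1.160000, y=2.299371: f=0.433935 → y ← 2.299371 + 0.16·0.433935 = 2.368801
y(1.32) ≈ 2.3688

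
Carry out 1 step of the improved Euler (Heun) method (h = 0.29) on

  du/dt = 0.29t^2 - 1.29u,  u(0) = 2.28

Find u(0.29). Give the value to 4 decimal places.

1.5901

Heun: k1 = f(t_n, u_n); k2 = f(t_n + h, u_n + h·k1); u_{n+1} = u_n + (h/2)·(k1 + k2).
t=0.000000, u=2.280000:
  k1 = f(0.000000, 2.280000) = -2.941200
  k2 = f(0.290000, 1.427052) = -1.816508
  u ← 2.280000 + (0.29/2)·(-2.941200 + (-1.816508)) = 1.590132
u(0.29) ≈ 1.5901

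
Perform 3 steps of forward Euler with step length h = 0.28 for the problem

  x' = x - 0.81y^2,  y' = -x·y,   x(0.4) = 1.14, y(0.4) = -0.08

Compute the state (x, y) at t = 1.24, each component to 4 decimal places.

2.3873, -0.0154

Euler on (x,y): x_{n+1} = x_n + h·x', y_{n+1} = y_n + h·y'.
0.400000: (1.140000, -0.080000); f=(1.134816, 0.091200) → (1.457748, -0.054464)
0.680000: (1.457748, -0.054464); f=(1.455346, 0.079395) → (1.865245, -0.032233)
0.960000: (1.865245, -0.032233); f=(1.864404, 0.060123) → (2.387278, -0.015399)
(x(1.24), y(1.24)) ≈ (2.3873, -0.0154)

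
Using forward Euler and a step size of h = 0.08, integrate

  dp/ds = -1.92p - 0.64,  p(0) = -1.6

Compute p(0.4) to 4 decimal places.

Euler: p_{n+1} = p_n + h·f(s_n, p_n).
s=0.000000, p=-1.600000: f=2.432000 → p ← -1.600000 + 0.08·2.432000 = -1.405440
s=0.080000, p=-1.405440: f=2.058445 → p ← -1.405440 + 0.08·2.058445 = -1.240764
s=0.160000, p=-1.240764: f=1.742268 → p ← -1.240764 + 0.08·1.742268 = -1.101383
s=0.240000, p=-1.101383: f=1.474655 → p ← -1.101383 + 0.08·1.474655 = -0.983411
s=0.320000, p=-0.983411: f=1.248148 → p ← -0.983411 + 0.08·1.248148 = -0.883559
p(0.4) ≈ -0.8836

-0.8836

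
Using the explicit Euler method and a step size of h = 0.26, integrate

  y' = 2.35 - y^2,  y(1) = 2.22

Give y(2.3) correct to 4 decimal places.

Euler: y_{n+1} = y_n + h·f(x_n, y_n).
x=1.000000, y=2.220000: f=-2.578400 → y ← 2.220000 + 0.26·(-2.578400) = 1.549616
x=1.260000, y=1.549616: f=-0.051310 → y ← 1.549616 + 0.26·(-0.051310) = 1.536275
x=1.520000, y=1.536275: f=-0.010142 → y ← 1.536275 + 0.26·(-0.010142) = 1.533638
x=1.780000, y=1.533638: f=-0.002047 → y ← 1.533638 + 0.26·(-0.002047) = 1.533106
x=2.040000, y=1.533106: f=-0.000415 → y ← 1.533106 + 0.26·(-0.000415) = 1.532998
y(2.3) ≈ 1.5330

1.5330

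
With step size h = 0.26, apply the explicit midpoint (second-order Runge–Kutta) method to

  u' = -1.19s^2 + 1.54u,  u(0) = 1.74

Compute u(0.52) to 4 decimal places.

Midpoint: k1 = f(s_n, u_n); k2 = f(s_n + h/2, u_n + (h/2)·k1); u_{n+1} = u_n + h·k2.
s=0.000000, u=1.740000:
  k1 = f(0.000000, 1.740000) = 2.679600
  k2 = f(0.130000, 2.088348) = 3.195945
  u ← 1.740000 + 0.26·3.195945 = 2.570946
s=0.260000, u=2.570946:
  k1 = f(0.260000, 2.570946) = 3.878812
  k2 = f(0.390000, 3.075191) = 4.554796
  u ← 2.570946 + 0.26·4.554796 = 3.755193
u(0.52) ≈ 3.7552

3.7552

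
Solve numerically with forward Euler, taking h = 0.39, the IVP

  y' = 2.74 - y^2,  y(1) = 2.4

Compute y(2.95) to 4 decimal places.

1.6539

Euler: y_{n+1} = y_n + h·f(x_n, y_n).
x=1.000000, y=2.400000: f=-3.020000 → y ← 2.400000 + 0.39·(-3.020000) = 1.222200
x=1.390000, y=1.222200: f=1.246227 → y ← 1.222200 + 0.39·1.246227 = 1.708229
x=1.780000, y=1.708229: f=-0.178045 → y ← 1.708229 + 0.39·(-0.178045) = 1.638791
x=2.170000, y=1.638791: f=0.054364 → y ← 1.638791 + 0.39·0.054364 = 1.659993
x=2.560000, y=1.659993: f=-0.015577 → y ← 1.659993 + 0.39·(-0.015577) = 1.653918
y(2.95) ≈ 1.6539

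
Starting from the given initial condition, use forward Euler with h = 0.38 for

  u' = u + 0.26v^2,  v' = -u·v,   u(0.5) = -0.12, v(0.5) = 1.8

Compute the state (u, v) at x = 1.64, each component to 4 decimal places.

Euler on (u,v): u_{n+1} = u_n + h·u', v_{n+1} = v_n + h·v'.
0.500000: (-0.120000, 1.800000); f=(0.722400, 0.216000) → (0.154512, 1.882080)
0.880000: (0.154512, 1.882080); f=(1.075491, -0.290804) → (0.563198, 1.771575)
1.260000: (0.563198, 1.771575); f=(1.379202, -0.997748) → (1.087295, 1.392430)
(u(1.64), v(1.64)) ≈ (1.0873, 1.3924)

1.0873, 1.3924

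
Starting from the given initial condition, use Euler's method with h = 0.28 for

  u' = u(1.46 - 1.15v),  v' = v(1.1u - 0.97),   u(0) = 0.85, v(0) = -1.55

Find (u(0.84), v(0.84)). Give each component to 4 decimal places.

Euler on (u,v): u_{n+1} = u_n + h·u', v_{n+1} = v_n + h·v'.
0.000000: (0.850000, -1.550000); f=(2.756125, 0.054250) → (1.621715, -1.534810)
0.280000: (1.621715, -1.534810); f=(5.230082, -1.249161) → (3.086138, -1.884575)
0.560000: (3.086138, -1.884575); f=(11.194229, -4.569627) → (6.220522, -3.164071)
(u(0.84), v(0.84)) ≈ (6.2205, -3.1641)

6.2205, -3.1641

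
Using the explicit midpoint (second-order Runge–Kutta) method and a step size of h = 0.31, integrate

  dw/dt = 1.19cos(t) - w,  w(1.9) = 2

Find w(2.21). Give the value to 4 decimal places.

Midpoint: k1 = f(t_n, w_n); k2 = f(t_n + h/2, w_n + (h/2)·k1); w_{n+1} = w_n + h·k2.
t=1.900000, w=2.000000:
  k1 = f(1.900000, 2.000000) = -2.384715
  k2 = f(2.055000, 1.630369) = -2.184319
  w ← 2.000000 + 0.31·(-2.184319) = 1.322861
w(2.21) ≈ 1.3229

1.3229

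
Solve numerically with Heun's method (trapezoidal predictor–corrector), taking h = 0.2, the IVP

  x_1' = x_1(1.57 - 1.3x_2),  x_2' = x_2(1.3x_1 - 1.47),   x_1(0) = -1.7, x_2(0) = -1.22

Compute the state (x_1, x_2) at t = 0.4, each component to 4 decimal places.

-4.0841, -0.3059

Heun on (x_1,x_2): k1 = f(t_n, state_n); k2 = f(t_n + h, state_n + h·k1); state_{n+1} = state_n + (h/2)·(k1 + k2).
0.000000: (-1.700000, -1.220000)
  k1 = (-5.365200, 4.489600)
  predictor → (-2.773040, -0.322080)
  k2 = (-5.514756, 1.634541)
  → (-2.787996, -0.607586)
0.200000: (-2.787996, -0.607586)
  k1 = (-6.579284, 3.095282)
  predictor → (-4.103852, 0.011471)
  k2 = (-6.381853, -0.078057)
  → (-4.084109, -0.305863)
(x_1(0.4), x_2(0.4)) ≈ (-4.0841, -0.3059)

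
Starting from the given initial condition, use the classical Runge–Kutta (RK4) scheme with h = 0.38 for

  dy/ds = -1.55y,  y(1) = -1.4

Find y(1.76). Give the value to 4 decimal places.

-0.4319

RK4: k1 = f(s_n, y_n); k2 = f(s_n + h/2, y_n + (h/2)·k1); k3 = f(s_n + h/2, y_n + (h/2)·k2); k4 = f(s_n + h, y_n + h·k3); y_{n+1} = y_n + (h/6)·(k1 + 2k2 + 2k3 + k4).
s=1.000000, y=-1.400000:
  k1 = f(1.000000, -1.400000) = 2.170000
  k2 = f(1.190000, -0.987700) = 1.530935
  k3 = f(1.190000, -1.109122) = 1.719140
  k4 = f(1.380000, -0.746727) = 1.157427
  y ← -1.400000 + (0.38/6)·(k1 + 2k2 + 2k3 + k4) = -0.777587
s=1.380000, y=-0.777587:
  k1 = f(1.380000, -0.777587) = 1.205260
  k2 = f(1.570000, -0.548588) = 0.850311
  k3 = f(1.570000, -0.616028) = 0.954843
  k4 = f(1.760000, -0.414746) = 0.642857
  y ← -0.777587 + (0.38/6)·(k1 + 2k2 + 2k3 + k4) = -0.431887
y(1.76) ≈ -0.4319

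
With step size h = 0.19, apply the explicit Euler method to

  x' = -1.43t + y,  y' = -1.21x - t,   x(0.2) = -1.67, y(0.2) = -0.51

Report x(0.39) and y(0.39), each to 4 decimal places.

-1.8212, -0.1641

Euler on (x,y): x_{n+1} = x_n + h·x', y_{n+1} = y_n + h·y'.
0.200000: (-1.670000, -0.510000); f=(-0.796000, 1.820700) → (-1.821240, -0.164067)
(x(0.39), y(0.39)) ≈ (-1.8212, -0.1641)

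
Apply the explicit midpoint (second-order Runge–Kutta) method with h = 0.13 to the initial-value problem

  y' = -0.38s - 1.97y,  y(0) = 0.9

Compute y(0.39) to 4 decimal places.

Midpoint: k1 = f(s_n, y_n); k2 = f(s_n + h/2, y_n + (h/2)·k1); y_{n+1} = y_n + h·k2.
s=0.000000, y=0.900000:
  k1 = f(0.000000, 0.900000) = -1.773000
  k2 = f(0.065000, 0.784755) = -1.570667
  y ← 0.900000 + 0.13·(-1.570667) = 0.695813
s=0.130000, y=0.695813:
  k1 = f(0.130000, 0.695813) = -1.420152
  k2 = f(0.195000, 0.603503) = -1.263002
  y ← 0.695813 + 0.13·(-1.263002) = 0.531623
s=0.260000, y=0.531623:
  k1 = f(0.260000, 0.531623) = -1.146097
  k2 = f(0.325000, 0.457127) = -1.024040
  y ← 0.531623 + 0.13·(-1.024040) = 0.398498
y(0.39) ≈ 0.3985

0.3985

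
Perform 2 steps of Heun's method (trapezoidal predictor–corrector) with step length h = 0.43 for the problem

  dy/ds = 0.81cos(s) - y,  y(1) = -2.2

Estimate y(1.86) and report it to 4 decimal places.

Heun: k1 = f(s_n, y_n); k2 = f(s_n + h, y_n + h·k1); y_{n+1} = y_n + (h/2)·(k1 + k2).
s=1.000000, y=-2.200000:
  k1 = f(1.000000, -2.200000) = 2.637645
  k2 = f(1.430000, -1.065813) = 1.179481
  y ← -2.200000 + (0.43/2)·(2.637645 + 1.179481) = -1.379318
s=1.430000, y=-1.379318:
  k1 = f(1.430000, -1.379318) = 1.492986
  k2 = f(1.860000, -0.737334) = 0.506331
  y ← -1.379318 + (0.43/2)·(1.492986 + 0.506331) = -0.949465
y(1.86) ≈ -0.9495

-0.9495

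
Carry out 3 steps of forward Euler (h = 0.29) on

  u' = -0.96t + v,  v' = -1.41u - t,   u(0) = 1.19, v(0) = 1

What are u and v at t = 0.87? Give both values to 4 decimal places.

Euler on (u,v): u_{n+1} = u_n + h·u', v_{n+1} = v_n + h·v'.
0.000000: (1.190000, 1.000000); f=(1.000000, -1.677900) → (1.480000, 0.513409)
0.290000: (1.480000, 0.513409); f=(0.235009, -2.376800) → (1.548153, -0.175863)
0.580000: (1.548153, -0.175863); f=(-0.732663, -2.762895) → (1.335680, -0.977103)
(u(0.87), v(0.87)) ≈ (1.3357, -0.9771)

1.3357, -0.9771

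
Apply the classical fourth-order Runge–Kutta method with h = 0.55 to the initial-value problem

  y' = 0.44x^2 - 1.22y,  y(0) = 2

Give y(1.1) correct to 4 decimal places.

0.6693

RK4: k1 = f(x_n, y_n); k2 = f(x_n + h/2, y_n + (h/2)·k1); k3 = f(x_n + h/2, y_n + (h/2)·k2); k4 = f(x_n + h, y_n + h·k3); y_{n+1} = y_n + (h/6)·(k1 + 2k2 + 2k3 + k4).
x=0.000000, y=2.000000:
  k1 = f(0.000000, 2.000000) = -2.440000
  k2 = f(0.275000, 1.329000) = -1.588105
  k3 = f(0.275000, 1.563271) = -1.873916
  k4 = f(0.550000, 0.969346) = -1.049503
  y ← 2.000000 + (0.55/6)·(k1 + 2k2 + 2k3 + k4) = 1.045425
x=0.550000, y=1.045425:
  k1 = f(0.550000, 1.045425) = -1.142319
  k2 = f(0.825000, 0.731287) = -0.592696
  k3 = f(0.825000, 0.882434) = -0.777094
  k4 = f(1.100000, 0.618023) = -0.221588
  y ← 1.045425 + (0.55/6)·(k1 + 2k2 + 2k3 + k4) = 0.669272
y(1.1) ≈ 0.6693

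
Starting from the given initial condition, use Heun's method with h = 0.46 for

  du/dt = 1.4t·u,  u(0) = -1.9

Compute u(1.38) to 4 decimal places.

-6.6974

Heun: k1 = f(t_n, u_n); k2 = f(t_n + h, u_n + h·k1); u_{n+1} = u_n + (h/2)·(k1 + k2).
t=0.000000, u=-1.900000:
  k1 = f(0.000000, -1.900000) = 0.000000
  k2 = f(0.460000, -1.900000) = -1.223600
  u ← -1.900000 + (0.46/2)·(0.000000 + (-1.223600)) = -2.181428
t=0.460000, u=-2.181428:
  k1 = f(0.460000, -2.181428) = -1.404840
  k2 = f(0.920000, -2.827654) = -3.642019
  u ← -2.181428 + (0.46/2)·(-1.404840 + (-3.642019)) = -3.342205
t=0.920000, u=-3.342205:
  k1 = f(0.920000, -3.342205) = -4.304761
  k2 = f(1.380000, -5.322395) = -10.282868
  u ← -3.342205 + (0.46/2)·(-4.304761 + (-10.282868)) = -6.697360
u(1.38) ≈ -6.6974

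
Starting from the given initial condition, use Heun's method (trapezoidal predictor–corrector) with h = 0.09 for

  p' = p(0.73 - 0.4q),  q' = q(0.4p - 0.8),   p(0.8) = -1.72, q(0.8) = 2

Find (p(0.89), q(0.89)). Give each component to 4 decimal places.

-1.7174, 1.7504

Heun on (p,q): k1 = f(t_n, state_n); k2 = f(t_n + h, state_n + h·k1); state_{n+1} = state_n + (h/2)·(k1 + k2).
0.800000: (-1.720000, 2.000000)
  k1 = (0.120400, -2.976000)
  predictor → (-1.709164, 1.732160)
  k2 = (-0.063472, -2.569946)
  → (-1.717438, 1.750432)
(p(0.89), q(0.89)) ≈ (-1.7174, 1.7504)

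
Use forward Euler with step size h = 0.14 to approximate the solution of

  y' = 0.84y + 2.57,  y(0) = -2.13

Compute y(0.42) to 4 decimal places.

-1.7620

Euler: y_{n+1} = y_n + h·f(s_n, y_n).
s=0.000000, y=-2.130000: f=0.780800 → y ← -2.130000 + 0.14·0.780800 = -2.020688
s=0.140000, y=-2.020688: f=0.872622 → y ← -2.020688 + 0.14·0.872622 = -1.898521
s=0.280000, y=-1.898521: f=0.975242 → y ← -1.898521 + 0.14·0.975242 = -1.761987
y(0.42) ≈ -1.7620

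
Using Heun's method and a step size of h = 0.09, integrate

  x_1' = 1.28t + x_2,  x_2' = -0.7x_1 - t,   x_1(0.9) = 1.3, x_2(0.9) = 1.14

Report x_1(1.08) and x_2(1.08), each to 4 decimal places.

1.7021, 0.7723

Heun on (x_1,x_2): k1 = f(t_n, state_n); k2 = f(t_n + h, state_n + h·k1); state_{n+1} = state_n + (h/2)·(k1 + k2).
0.900000: (1.300000, 1.140000)
  k1 = (2.292000, -1.810000)
  predictor → (1.506280, 0.977100)
  k2 = (2.244300, -2.044396)
  → (1.504134, 0.966552)
0.990000: (1.504134, 0.966552)
  k1 = (2.233752, -2.042893)
  predictor → (1.705171, 0.782692)
  k2 = (2.165092, -2.273620)
  → (1.702081, 0.772309)
(x_1(1.08), x_2(1.08)) ≈ (1.7021, 0.7723)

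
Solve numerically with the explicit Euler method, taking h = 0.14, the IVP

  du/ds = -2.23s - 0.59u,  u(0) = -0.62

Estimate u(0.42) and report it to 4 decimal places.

-0.6062

Euler: u_{n+1} = u_n + h·f(s_n, u_n).
s=0.000000, u=-0.620000: f=0.365800 → u ← -0.620000 + 0.14·0.365800 = -0.568788
s=0.140000, u=-0.568788: f=0.023385 → u ← -0.568788 + 0.14·0.023385 = -0.565514
s=0.280000, u=-0.565514: f=-0.290747 → u ← -0.565514 + 0.14·(-0.290747) = -0.606219
u(0.42) ≈ -0.6062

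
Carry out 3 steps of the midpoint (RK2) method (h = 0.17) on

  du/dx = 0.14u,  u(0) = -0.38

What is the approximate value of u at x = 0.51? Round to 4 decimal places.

-0.4081

Midpoint: k1 = f(x_n, u_n); k2 = f(x_n + h/2, u_n + (h/2)·k1); u_{n+1} = u_n + h·k2.
x=0.000000, u=-0.380000:
  k1 = f(0.000000, -0.380000) = -0.053200
  k2 = f(0.085000, -0.384522) = -0.053833
  u ← -0.380000 + 0.17·(-0.053833) = -0.389152
x=0.170000, u=-0.389152:
  k1 = f(0.170000, -0.389152) = -0.054481
  k2 = f(0.255000, -0.393783) = -0.055130
  u ← -0.389152 + 0.17·(-0.055130) = -0.398524
x=0.340000, u=-0.398524:
  k1 = f(0.340000, -0.398524) = -0.055793
  k2 = f(0.425000, -0.403266) = -0.056457
  u ← -0.398524 + 0.17·(-0.056457) = -0.408121
u(0.51) ≈ -0.4081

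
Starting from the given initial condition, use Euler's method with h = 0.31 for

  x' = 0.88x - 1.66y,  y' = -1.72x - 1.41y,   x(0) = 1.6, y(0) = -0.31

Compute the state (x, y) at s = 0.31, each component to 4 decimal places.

Euler on (x,y): x_{n+1} = x_n + h·x', y_{n+1} = y_n + h·y'.
0.000000: (1.600000, -0.310000); f=(1.922600, -2.314900) → (2.196006, -1.027619)
(x(0.31), y(0.31)) ≈ (2.1960, -1.0276)

2.1960, -1.0276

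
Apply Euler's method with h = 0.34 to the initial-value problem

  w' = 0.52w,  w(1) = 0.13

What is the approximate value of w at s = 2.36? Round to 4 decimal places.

0.2493

Euler: w_{n+1} = w_n + h·f(s_n, w_n).
s=1.000000, w=0.130000: f=0.067600 → w ← 0.130000 + 0.34·0.067600 = 0.152984
s=1.340000, w=0.152984: f=0.079552 → w ← 0.152984 + 0.34·0.079552 = 0.180032
s=1.680000, w=0.180032: f=0.093616 → w ← 0.180032 + 0.34·0.093616 = 0.211861
s=2.020000, w=0.211861: f=0.110168 → w ← 0.211861 + 0.34·0.110168 = 0.249318
w(2.36) ≈ 0.2493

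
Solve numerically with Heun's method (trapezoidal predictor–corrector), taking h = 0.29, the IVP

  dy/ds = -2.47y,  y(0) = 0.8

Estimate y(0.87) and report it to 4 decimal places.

0.1261

Heun: k1 = f(s_n, y_n); k2 = f(s_n + h, y_n + h·k1); y_{n+1} = y_n + (h/2)·(k1 + k2).
s=0.000000, y=0.800000:
  k1 = f(0.000000, 0.800000) = -1.976000
  k2 = f(0.290000, 0.226960) = -0.560591
  y ← 0.800000 + (0.29/2)·(-1.976000 + (-0.560591)) = 0.432194
s=0.290000, y=0.432194:
  k1 = f(0.290000, 0.432194) = -1.067520
  k2 = f(0.580000, 0.122614) = -0.302855
  y ← 0.432194 + (0.29/2)·(-1.067520 + (-0.302855)) = 0.233490
s=0.580000, y=0.233490:
  k1 = f(0.580000, 0.233490) = -0.576720
  k2 = f(0.870000, 0.066241) = -0.163615
  y ← 0.233490 + (0.29/2)·(-0.576720 + (-0.163615)) = 0.126141
y(0.87) ≈ 0.1261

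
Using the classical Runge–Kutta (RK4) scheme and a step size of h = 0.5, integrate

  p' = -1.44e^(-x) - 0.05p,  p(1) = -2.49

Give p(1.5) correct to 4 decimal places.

RK4: k1 = f(x_n, p_n); k2 = f(x_n + h/2, p_n + (h/2)·k1); k3 = f(x_n + h/2, p_n + (h/2)·k2); k4 = f(x_n + h, p_n + h·k3); p_{n+1} = p_n + (h/6)·(k1 + 2k2 + 2k3 + k4).
x=1.000000, p=-2.490000:
  k1 = f(1.000000, -2.490000) = -0.405246
  k2 = f(1.250000, -2.591312) = -0.283001
  k3 = f(1.250000, -2.560750) = -0.284529
  k4 = f(1.500000, -2.632265) = -0.189694
  p ← -2.490000 + (0.5/6)·(k1 + 2k2 + 2k3 + k4) = -2.634167
p(1.5) ≈ -2.6342

-2.6342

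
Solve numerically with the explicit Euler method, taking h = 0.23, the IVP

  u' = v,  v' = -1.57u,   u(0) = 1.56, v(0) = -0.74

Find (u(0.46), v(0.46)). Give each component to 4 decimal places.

Euler on (u,v): u_{n+1} = u_n + h·u', v_{n+1} = v_n + h·v'.
0.000000: (1.560000, -0.740000); f=(-0.740000, -2.449200) → (1.389800, -1.303316)
0.230000: (1.389800, -1.303316); f=(-1.303316, -2.181986) → (1.090037, -1.805173)
(u(0.46), v(0.46)) ≈ (1.0900, -1.8052)

1.0900, -1.8052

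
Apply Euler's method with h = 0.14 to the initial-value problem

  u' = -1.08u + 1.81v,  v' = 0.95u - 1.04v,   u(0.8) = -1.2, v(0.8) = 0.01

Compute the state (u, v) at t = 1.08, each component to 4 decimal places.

-0.9007, -0.2642

Euler on (u,v): u_{n+1} = u_n + h·u', v_{n+1} = v_n + h·v'.
0.800000: (-1.200000, 0.010000); f=(1.314100, -1.150400) → (-1.016026, -0.151056)
0.940000: (-1.016026, -0.151056); f=(0.823897, -0.808126) → (-0.900680, -0.264194)
(u(1.08), v(1.08)) ≈ (-0.9007, -0.2642)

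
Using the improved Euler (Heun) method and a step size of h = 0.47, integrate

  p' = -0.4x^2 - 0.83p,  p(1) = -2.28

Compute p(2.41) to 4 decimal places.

Heun: k1 = f(x_n, p_n); k2 = f(x_n + h, p_n + h·k1); p_{n+1} = p_n + (h/2)·(k1 + k2).
x=1.000000, p=-2.280000:
  k1 = f(1.000000, -2.280000) = 1.492400
  k2 = f(1.470000, -1.578572) = 0.445855
  p ← -2.280000 + (0.47/2)·(1.492400 + 0.445855) = -1.824510
x=1.470000, p=-1.824510:
  k1 = f(1.470000, -1.824510) = 0.649983
  k2 = f(1.940000, -1.519018) = -0.244655
  p ← -1.824510 + (0.47/2)·(0.649983 + (-0.244655)) = -1.729258
x=1.940000, p=-1.729258:
  k1 = f(1.940000, -1.729258) = -0.070156
  k2 = f(2.410000, -1.762231) = -0.860588
  p ← -1.729258 + (0.47/2)·(-0.070156 + (-0.860588)) = -1.947983
p(2.41) ≈ -1.9480

-1.9480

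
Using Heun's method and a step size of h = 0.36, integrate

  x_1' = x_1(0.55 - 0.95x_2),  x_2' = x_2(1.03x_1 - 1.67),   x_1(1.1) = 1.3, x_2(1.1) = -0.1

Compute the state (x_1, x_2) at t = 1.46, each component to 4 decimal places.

1.6336, -0.0937

Heun on (x_1,x_2): k1 = f(t_n, state_n); k2 = f(t_n + h, state_n + h·k1); state_{n+1} = state_n + (h/2)·(k1 + k2).
1.100000: (1.300000, -0.100000)
  k1 = (0.838500, 0.033100)
  predictor → (1.601860, -0.088084)
  k2 = (1.015066, 0.001769)
  → (1.633642, -0.093724)
(x_1(1.46), x_2(1.46)) ≈ (1.6336, -0.0937)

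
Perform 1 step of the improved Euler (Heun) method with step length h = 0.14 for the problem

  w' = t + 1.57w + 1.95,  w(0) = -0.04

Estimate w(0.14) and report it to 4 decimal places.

0.2630

Heun: k1 = f(t_n, w_n); k2 = f(t_n + h, w_n + h·k1); w_{n+1} = w_n + (h/2)·(k1 + k2).
t=0.000000, w=-0.040000:
  k1 = f(0.000000, -0.040000) = 1.887200
  k2 = f(0.140000, 0.224208) = 2.442007
  w ← -0.040000 + (0.14/2)·(1.887200 + 2.442007) = 0.263044
w(0.14) ≈ 0.2630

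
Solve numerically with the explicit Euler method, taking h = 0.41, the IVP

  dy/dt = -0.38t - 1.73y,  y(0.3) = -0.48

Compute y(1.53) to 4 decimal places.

-0.2224

Euler: y_{n+1} = y_n + h·f(t_n, y_n).
t=0.300000, y=-0.480000: f=0.716400 → y ← -0.480000 + 0.41·0.716400 = -0.186276
t=0.710000, y=-0.186276: f=0.052457 → y ← -0.186276 + 0.41·0.052457 = -0.164768
t=1.120000, y=-0.164768: f=-0.140551 → y ← -0.164768 + 0.41·(-0.140551) = -0.222394
y(1.53) ≈ -0.2224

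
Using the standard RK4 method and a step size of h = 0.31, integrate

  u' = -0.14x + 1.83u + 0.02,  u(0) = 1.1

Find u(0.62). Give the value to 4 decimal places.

RK4: k1 = f(x_n, u_n); k2 = f(x_n + h/2, u_n + (h/2)·k1); k3 = f(x_n + h/2, u_n + (h/2)·k2); k4 = f(x_n + h, u_n + h·k3); u_{n+1} = u_n + (h/6)·(k1 + 2k2 + 2k3 + k4).
x=0.000000, u=1.100000:
  k1 = f(0.000000, 1.100000) = 2.033000
  k2 = f(0.155000, 1.415115) = 2.587960
  k3 = f(0.155000, 1.501134) = 2.745375
  k4 = f(0.310000, 1.951066) = 3.547051
  u ← 1.100000 + (0.31/6)·(k1 + 2k2 + 2k3 + k4) = 1.939414
x=0.310000, u=1.939414:
  k1 = f(0.310000, 1.939414) = 3.525728
  k2 = f(0.465000, 2.485902) = 4.504100
  k3 = f(0.465000, 2.637550) = 4.781616
  k4 = f(0.620000, 3.421715) = 6.194938
  u ← 1.939414 + (0.31/6)·(k1 + 2k2 + 2k3 + k4) = 3.401172
u(0.62) ≈ 3.4012

3.4012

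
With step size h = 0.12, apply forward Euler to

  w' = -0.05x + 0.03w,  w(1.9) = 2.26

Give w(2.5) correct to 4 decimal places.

2.2363

Euler: w_{n+1} = w_n + h·f(x_n, w_n).
x=1.900000, w=2.260000: f=-0.027200 → w ← 2.260000 + 0.12·(-0.027200) = 2.256736
x=2.020000, w=2.256736: f=-0.033298 → w ← 2.256736 + 0.12·(-0.033298) = 2.252740
x=2.140000, w=2.252740: f=-0.039418 → w ← 2.252740 + 0.12·(-0.039418) = 2.248010
x=2.260000, w=2.248010: f=-0.045560 → w ← 2.248010 + 0.12·(-0.045560) = 2.242543
x=2.380000, w=2.242543: f=-0.051724 → w ← 2.242543 + 0.12·(-0.051724) = 2.236336
w(2.5) ≈ 2.2363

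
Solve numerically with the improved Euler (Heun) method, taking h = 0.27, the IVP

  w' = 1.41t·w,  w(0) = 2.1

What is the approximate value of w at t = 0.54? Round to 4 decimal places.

Heun: k1 = f(t_n, w_n); k2 = f(t_n + h, w_n + h·k1); w_{n+1} = w_n + (h/2)·(k1 + k2).
t=0.000000, w=2.100000:
  k1 = f(0.000000, 2.100000) = 0.000000
  k2 = f(0.270000, 2.100000) = 0.799470
  w ← 2.100000 + (0.27/2)·(0.000000 + 0.799470) = 2.207928
t=0.270000, w=2.207928:
  k1 = f(0.270000, 2.207928) = 0.840558
  k2 = f(0.540000, 2.434879) = 1.853917
  w ← 2.207928 + (0.27/2)·(0.840558 + 1.853917) = 2.571683
w(0.54) ≈ 2.5717

2.5717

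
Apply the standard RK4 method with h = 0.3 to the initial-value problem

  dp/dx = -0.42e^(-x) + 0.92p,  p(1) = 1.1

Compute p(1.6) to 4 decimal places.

1.8148

RK4: k1 = f(x_n, p_n); k2 = f(x_n + h/2, p_n + (h/2)·k1); k3 = f(x_n + h/2, p_n + (h/2)·k2); k4 = f(x_n + h, p_n + h·k3); p_{n+1} = p_n + (h/6)·(k1 + 2k2 + 2k3 + k4).
x=1.000000, p=1.100000:
  k1 = f(1.000000, 1.100000) = 0.857491
  k2 = f(1.150000, 1.228624) = 0.997346
  k3 = f(1.150000, 1.249602) = 1.016646
  k4 = f(1.300000, 1.404994) = 1.178131
  p ← 1.100000 + (0.3/6)·(k1 + 2k2 + 2k3 + k4) = 1.403180
x=1.300000, p=1.403180:
  k1 = f(1.300000, 1.403180) = 1.176463
  k2 = f(1.450000, 1.579650) = 1.354758
  k3 = f(1.450000, 1.606394) = 1.379363
  k4 = f(1.600000, 1.816989) = 1.586834
  p ← 1.403180 + (0.3/6)·(k1 + 2k2 + 2k3 + k4) = 1.814757
p(1.6) ≈ 1.8148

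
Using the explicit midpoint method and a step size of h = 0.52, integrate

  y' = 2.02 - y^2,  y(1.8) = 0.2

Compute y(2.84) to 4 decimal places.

1.2124

Midpoint: k1 = f(t_n, y_n); k2 = f(t_n + h/2, y_n + (h/2)·k1); y_{n+1} = y_n + h·k2.
t=1.800000, y=0.200000:
  k1 = f(1.800000, 0.200000) = 1.980000
  k2 = f(2.060000, 0.714800) = 1.509061
  y ← 0.200000 + 0.52·1.509061 = 0.984712
t=2.320000, y=0.984712:
  k1 = f(2.320000, 0.984712) = 1.050343
  k2 = f(2.580000, 1.257801) = 0.437937
  y ← 0.984712 + 0.52·0.437937 = 1.212439
y(2.84) ≈ 1.2124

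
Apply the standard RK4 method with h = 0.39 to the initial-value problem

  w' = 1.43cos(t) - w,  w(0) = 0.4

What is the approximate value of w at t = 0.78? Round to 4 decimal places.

0.8666

RK4: k1 = f(t_n, w_n); k2 = f(t_n + h/2, w_n + (h/2)·k1); k3 = f(t_n + h/2, w_n + (h/2)·k2); k4 = f(t_n + h, w_n + h·k3); w_{n+1} = w_n + (h/6)·(k1 + 2k2 + 2k3 + k4).
t=0.000000, w=0.400000:
  k1 = f(0.000000, 0.400000) = 1.030000
  k2 = f(0.195000, 0.600850) = 0.802048
  k3 = f(0.195000, 0.556399) = 0.846499
  k4 = f(0.390000, 0.730135) = 0.592485
  w ← 0.400000 + (0.39/6)·(k1 + 2k2 + 2k3 + k4) = 0.719773
t=0.390000, w=0.719773:
  k1 = f(0.390000, 0.719773) = 0.602847
  k2 = f(0.585000, 0.837328) = 0.354880
  k3 = f(0.585000, 0.788974) = 0.403234
  k4 = f(0.780000, 0.877034) = 0.139572
  w ← 0.719773 + (0.39/6)·(k1 + 2k2 + 2k3 + k4) = 0.866585
w(0.78) ≈ 0.8666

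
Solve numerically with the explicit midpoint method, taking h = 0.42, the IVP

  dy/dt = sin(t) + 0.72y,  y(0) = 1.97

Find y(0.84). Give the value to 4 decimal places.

3.9717

Midpoint: k1 = f(t_n, y_n); k2 = f(t_n + h/2, y_n + (h/2)·k1); y_{n+1} = y_n + h·k2.
t=0.000000, y=1.970000:
  k1 = f(0.000000, 1.970000) = 1.418400
  k2 = f(0.210000, 2.267864) = 1.841322
  y ← 1.970000 + 0.42·1.841322 = 2.743355
t=0.420000, y=2.743355:
  k1 = f(0.420000, 2.743355) = 2.382976
  k2 = f(0.630000, 3.243780) = 2.924667
  y ← 2.743355 + 0.42·2.924667 = 3.971715
y(0.84) ≈ 3.9717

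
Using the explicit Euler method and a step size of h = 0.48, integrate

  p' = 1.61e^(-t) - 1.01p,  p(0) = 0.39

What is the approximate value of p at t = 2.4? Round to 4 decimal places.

0.4202

Euler: p_{n+1} = p_n + h·f(t_n, p_n).
t=0.000000, p=0.390000: f=1.216100 → p ← 0.390000 + 0.48·1.216100 = 0.973728
t=0.480000, p=0.973728: f=0.012776 → p ← 0.973728 + 0.48·0.012776 = 0.979860
t=0.960000, p=0.979860: f=-0.373202 → p ← 0.979860 + 0.48·(-0.373202) = 0.800724
t=1.440000, p=0.800724: f=-0.427277 → p ← 0.800724 + 0.48·(-0.427277) = 0.595631
t=1.920000, p=0.595631: f=-0.365550 → p ← 0.595631 + 0.48·(-0.365550) = 0.420167
p(2.4) ≈ 0.4202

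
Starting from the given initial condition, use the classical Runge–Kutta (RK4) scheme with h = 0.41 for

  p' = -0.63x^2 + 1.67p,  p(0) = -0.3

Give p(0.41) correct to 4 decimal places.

RK4: k1 = f(x_n, p_n); k2 = f(x_n + h/2, p_n + (h/2)·k1); k3 = f(x_n + h/2, p_n + (h/2)·k2); k4 = f(x_n + h, p_n + h·k3); p_{n+1} = p_n + (h/6)·(k1 + 2k2 + 2k3 + k4).
x=0.000000, p=-0.300000:
  k1 = f(0.000000, -0.300000) = -0.501000
  k2 = f(0.205000, -0.402705) = -0.698993
  k3 = f(0.205000, -0.443294) = -0.766776
  k4 = f(0.410000, -0.614378) = -1.131915
  p ← -0.300000 + (0.41/6)·(k1 + 2k2 + 2k3 + k4) = -0.611904
p(0.41) ≈ -0.6119

-0.6119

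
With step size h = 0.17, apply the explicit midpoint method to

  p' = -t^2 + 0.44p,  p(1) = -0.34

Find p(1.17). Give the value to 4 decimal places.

-0.5729

Midpoint: k1 = f(t_n, p_n); k2 = f(t_n + h/2, p_n + (h/2)·k1); p_{n+1} = p_n + h·k2.
t=1.000000, p=-0.340000:
  k1 = f(1.000000, -0.340000) = -1.149600
  k2 = f(1.085000, -0.437716) = -1.369820
  p ← -0.340000 + 0.17·(-1.369820) = -0.572869
p(1.17) ≈ -0.5729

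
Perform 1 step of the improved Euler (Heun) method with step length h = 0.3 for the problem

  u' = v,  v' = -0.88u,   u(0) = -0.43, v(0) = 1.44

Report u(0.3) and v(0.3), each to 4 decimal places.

Heun on (u,v): k1 = f(x_n, state_n); k2 = f(x_n + h, state_n + h·k1); state_{n+1} = state_n + (h/2)·(k1 + k2).
0.000000: (-0.430000, 1.440000)
  k1 = (1.440000, 0.378400)
  predictor → (0.002000, 1.553520)
  k2 = (1.553520, -0.001760)
  → (0.019028, 1.496496)
(u(0.3), v(0.3)) ≈ (0.0190, 1.4965)

0.0190, 1.4965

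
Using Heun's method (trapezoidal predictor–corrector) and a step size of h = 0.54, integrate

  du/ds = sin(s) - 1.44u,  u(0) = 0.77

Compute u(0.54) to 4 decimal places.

0.5429

Heun: k1 = f(s_n, u_n); k2 = f(s_n + h, u_n + h·k1); u_{n+1} = u_n + (h/2)·(k1 + k2).
s=0.000000, u=0.770000:
  k1 = f(0.000000, 0.770000) = -1.108800
  k2 = f(0.540000, 0.171248) = 0.267539
  u ← 0.770000 + (0.54/2)·(-1.108800 + 0.267539) = 0.542859
u(0.54) ≈ 0.5429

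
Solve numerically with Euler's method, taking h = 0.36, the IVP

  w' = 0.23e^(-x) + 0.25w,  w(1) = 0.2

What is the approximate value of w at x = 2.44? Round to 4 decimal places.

Euler: w_{n+1} = w_n + h·f(x_n, w_n).
x=1.000000, w=0.200000: f=0.134612 → w ← 0.200000 + 0.36·0.134612 = 0.248460
x=1.360000, w=0.248460: f=0.121147 → w ← 0.248460 + 0.36·0.121147 = 0.292073
x=1.720000, w=0.292073: f=0.114204 → w ← 0.292073 + 0.36·0.114204 = 0.333187
x=2.080000, w=0.333187: f=0.112031 → w ← 0.333187 + 0.36·0.112031 = 0.373518
w(2.44) ≈ 0.3735

0.3735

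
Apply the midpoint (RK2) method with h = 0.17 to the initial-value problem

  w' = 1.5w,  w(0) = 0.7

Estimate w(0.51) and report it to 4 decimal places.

Midpoint: k1 = f(x_n, w_n); k2 = f(x_n + h/2, w_n + (h/2)·k1); w_{n+1} = w_n + h·k2.
x=0.000000, w=0.700000:
  k1 = f(0.000000, 0.700000) = 1.050000
  k2 = f(0.085000, 0.789250) = 1.183875
  w ← 0.700000 + 0.17·1.183875 = 0.901259
x=0.170000, w=0.901259:
  k1 = f(0.170000, 0.901259) = 1.351888
  k2 = f(0.255000, 1.016169) = 1.524254
  w ← 0.901259 + 0.17·1.524254 = 1.160382
x=0.340000, w=1.160382:
  k1 = f(0.340000, 1.160382) = 1.740573
  k2 = f(0.425000, 1.308331) = 1.962496
  w ← 1.160382 + 0.17·1.962496 = 1.494006
w(0.51) ≈ 1.4940

1.4940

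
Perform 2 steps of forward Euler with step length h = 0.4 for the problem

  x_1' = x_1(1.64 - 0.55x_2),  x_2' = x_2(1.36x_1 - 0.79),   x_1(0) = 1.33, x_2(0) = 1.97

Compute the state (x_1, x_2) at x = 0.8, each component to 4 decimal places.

Euler on (x_1,x_2): x_1_{n+1} = x_1_n + h·x_1', x_2_{n+1} = x_2_n + h·x_2'.
0.000000: (1.330000, 1.970000); f=(0.740145, 2.007036) → (1.626058, 2.772814)
0.400000: (1.626058, 2.772814); f=(0.186919, 3.941386) → (1.700825, 4.349369)
(x_1(0.8), x_2(0.8)) ≈ (1.7008, 4.3494)

1.7008, 4.3494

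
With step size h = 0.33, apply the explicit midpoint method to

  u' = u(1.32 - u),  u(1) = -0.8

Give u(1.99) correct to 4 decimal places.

Midpoint: k1 = f(x_n, u_n); k2 = f(x_n + h/2, u_n + (h/2)·k1); u_{n+1} = u_n + h·k2.
x=1.000000, u=-0.800000:
  k1 = f(1.000000, -0.800000) = -1.696000
  k2 = f(1.165000, -1.079840) = -2.591443
  u ← -0.800000 + 0.33·(-2.591443) = -1.655176
x=1.330000, u=-1.655176:
  k1 = f(1.330000, -1.655176) = -4.924441
  k2 = f(1.495000, -2.467709) = -9.346964
  u ← -1.655176 + 0.33·(-9.346964) = -4.739674
x=1.660000, u=-4.739674:
  k1 = f(1.660000, -4.739674) = -28.720883
  k2 = f(1.825000, -9.478620) = -102.356017
  u ← -4.739674 + 0.33·(-102.356017) = -38.517160
u(1.99) ≈ -38.5172

-38.5172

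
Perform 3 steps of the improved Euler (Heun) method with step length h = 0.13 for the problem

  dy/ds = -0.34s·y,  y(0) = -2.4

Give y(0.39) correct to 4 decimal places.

-2.3387

Heun: k1 = f(s_n, y_n); k2 = f(s_n + h, y_n + h·k1); y_{n+1} = y_n + (h/2)·(k1 + k2).
s=0.000000, y=-2.400000:
  k1 = f(0.000000, -2.400000) = 0.000000
  k2 = f(0.130000, -2.400000) = 0.106080
  y ← -2.400000 + (0.13/2)·(0.000000 + 0.106080) = -2.393105
s=0.130000, y=-2.393105:
  k1 = f(0.130000, -2.393105) = 0.105775
  k2 = f(0.260000, -2.379354) = 0.210335
  y ← -2.393105 + (0.13/2)·(0.105775 + 0.210335) = -2.372558
s=0.260000, y=-2.372558:
  k1 = f(0.260000, -2.372558) = 0.209734
  k2 = f(0.390000, -2.345292) = 0.310986
  y ← -2.372558 + (0.13/2)·(0.209734 + 0.310986) = -2.338711
y(0.39) ≈ -2.3387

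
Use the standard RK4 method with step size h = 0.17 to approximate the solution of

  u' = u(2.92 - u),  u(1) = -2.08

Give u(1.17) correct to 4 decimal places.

-6.1904

RK4: k1 = f(x_n, u_n); k2 = f(x_n + h/2, u_n + (h/2)·k1); k3 = f(x_n + h/2, u_n + (h/2)·k2); k4 = f(x_n + h, u_n + h·k3); u_{n+1} = u_n + (h/6)·(k1 + 2k2 + 2k3 + k4).
x=1.000000, u=-2.080000:
  k1 = f(1.000000, -2.080000) = -10.400000
  k2 = f(1.085000, -2.964000) = -17.440176
  k3 = f(1.085000, -3.562415) = -23.093052
  k4 = f(1.170000, -6.005819) = -53.606851
  u ← -2.080000 + (0.17/6)·(k1 + 2k2 + 2k3 + k4) = -6.190410
u(1.17) ≈ -6.1904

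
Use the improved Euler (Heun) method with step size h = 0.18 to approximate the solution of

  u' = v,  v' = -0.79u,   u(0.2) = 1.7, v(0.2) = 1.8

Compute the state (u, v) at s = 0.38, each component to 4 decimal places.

2.0022, 1.5352

Heun on (u,v): k1 = f(s_n, state_n); k2 = f(s_n + h, state_n + h·k1); state_{n+1} = state_n + (h/2)·(k1 + k2).
0.200000: (1.700000, 1.800000)
  k1 = (1.800000, -1.343000)
  predictor → (2.024000, 1.558260)
  k2 = (1.558260, -1.598960)
  → (2.002243, 1.535224)
(u(0.38), v(0.38)) ≈ (2.0022, 1.5352)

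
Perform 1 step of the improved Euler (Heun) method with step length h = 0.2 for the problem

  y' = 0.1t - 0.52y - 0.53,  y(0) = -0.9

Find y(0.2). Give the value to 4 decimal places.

-0.9098

Heun: k1 = f(t_n, y_n); k2 = f(t_n + h, y_n + h·k1); y_{n+1} = y_n + (h/2)·(k1 + k2).
t=0.000000, y=-0.900000:
  k1 = f(0.000000, -0.900000) = -0.062000
  k2 = f(0.200000, -0.912400) = -0.035552
  y ← -0.900000 + (0.2/2)·(-0.062000 + (-0.035552)) = -0.909755
y(0.2) ≈ -0.9098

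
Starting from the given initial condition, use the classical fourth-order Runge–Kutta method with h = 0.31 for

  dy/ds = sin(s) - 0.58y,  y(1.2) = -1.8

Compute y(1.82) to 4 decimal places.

RK4: k1 = f(s_n, y_n); k2 = f(s_n + h/2, y_n + (h/2)·k1); k3 = f(s_n + h/2, y_n + (h/2)·k2); k4 = f(s_n + h, y_n + h·k3); y_{n+1} = y_n + (h/6)·(k1 + 2k2 + 2k3 + k4).
s=1.200000, y=-1.800000:
  k1 = f(1.200000, -1.800000) = 1.976039
  k2 = f(1.355000, -1.493714) = 1.843160
  k3 = f(1.355000, -1.514310) = 1.855106
  k4 = f(1.510000, -1.224917) = 1.708604
  y ← -1.800000 + (0.31/6)·(k1 + 2k2 + 2k3 + k4) = -1.227473
s=1.510000, y=-1.227473:
  k1 = f(1.510000, -1.227473) = 1.710087
  k2 = f(1.665000, -0.962409) = 1.553763
  k3 = f(1.665000, -0.986639) = 1.567817
  k4 = f(1.820000, -0.741449) = 1.399150
  y ← -1.227473 + (0.31/6)·(k1 + 2k2 + 2k3 + k4) = -0.744265
y(1.82) ≈ -0.7443

-0.7443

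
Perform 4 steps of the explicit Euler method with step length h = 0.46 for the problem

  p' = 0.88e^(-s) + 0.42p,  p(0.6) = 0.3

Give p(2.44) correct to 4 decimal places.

1.3467

Euler: p_{n+1} = p_n + h·f(s_n, p_n).
s=0.600000, p=0.300000: f=0.608954 → p ← 0.300000 + 0.46·0.608954 = 0.580119
s=1.060000, p=0.580119: f=0.548531 → p ← 0.580119 + 0.46·0.548531 = 0.832443
s=1.520000, p=0.832443: f=0.542093 → p ← 0.832443 + 0.46·0.542093 = 1.081806
s=1.980000, p=1.081806: f=0.575859 → p ← 1.081806 + 0.46·0.575859 = 1.346701
p(2.44) ≈ 1.3467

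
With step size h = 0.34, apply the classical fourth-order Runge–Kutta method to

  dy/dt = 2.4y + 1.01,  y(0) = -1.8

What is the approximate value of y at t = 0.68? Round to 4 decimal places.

-7.4523

RK4: k1 = f(t_n, y_n); k2 = f(t_n + h/2, y_n + (h/2)·k1); k3 = f(t_n + h/2, y_n + (h/2)·k2); k4 = f(t_n + h, y_n + h·k3); y_{n+1} = y_n + (h/6)·(k1 + 2k2 + 2k3 + k4).
t=0.000000, y=-1.800000:
  k1 = f(0.000000, -1.800000) = -3.310000
  k2 = f(0.170000, -2.362700) = -4.660480
  k3 = f(0.170000, -2.592282) = -5.211476
  k4 = f(0.340000, -3.571902) = -7.562564
  y ← -1.800000 + (0.34/6)·(k1 + 2k2 + 2k3 + k4) = -3.534934
t=0.340000, y=-3.534934:
  k1 = f(0.340000, -3.534934) = -7.473841
  k2 = f(0.510000, -4.805487) = -10.523168
  k3 = f(0.510000, -5.323872) = -11.767293
  k4 = f(0.680000, -7.535813) = -17.075952
  y ← -3.534934 + (0.34/6)·(k1 + 2k2 + 2k3 + k4) = -7.452341
y(0.68) ≈ -7.4523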